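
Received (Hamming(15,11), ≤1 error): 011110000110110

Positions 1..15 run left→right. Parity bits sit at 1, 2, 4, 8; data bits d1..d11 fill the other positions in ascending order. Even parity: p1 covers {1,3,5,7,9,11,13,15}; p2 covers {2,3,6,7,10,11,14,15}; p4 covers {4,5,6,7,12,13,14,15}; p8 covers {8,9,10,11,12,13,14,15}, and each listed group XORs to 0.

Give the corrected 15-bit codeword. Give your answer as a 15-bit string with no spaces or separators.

s1 (pos 1,3,5,7,9,11,13,15): 0⊕1⊕1⊕0⊕0⊕1⊕1⊕0 = 0
s2 (pos 2,3,6,7,10,11,14,15): 1⊕1⊕0⊕0⊕1⊕1⊕1⊕0 = 1
s4 (pos 4,5,6,7,12,13,14,15): 1⊕1⊕0⊕0⊕0⊕1⊕1⊕0 = 0
s8 (pos 8,9,10,11,12,13,14,15): 0⊕0⊕1⊕1⊕0⊕1⊕1⊕0 = 0
Syndrome s8…s1 = 0010 → error at position 2.
Flip position 2: 011110000110110 → 001110000110110

001110000110110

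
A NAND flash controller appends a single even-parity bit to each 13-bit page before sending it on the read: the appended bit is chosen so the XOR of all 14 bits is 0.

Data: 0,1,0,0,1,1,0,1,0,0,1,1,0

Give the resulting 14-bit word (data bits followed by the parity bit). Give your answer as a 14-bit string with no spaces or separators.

01001101001100

XOR of the 13 data bits: 0⊕1⊕0⊕0⊕1⊕1⊕0⊕1⊕0⊕0⊕1⊕1⊕0 = 0
Parity bit = 0 (so all 14 bits XOR to 0).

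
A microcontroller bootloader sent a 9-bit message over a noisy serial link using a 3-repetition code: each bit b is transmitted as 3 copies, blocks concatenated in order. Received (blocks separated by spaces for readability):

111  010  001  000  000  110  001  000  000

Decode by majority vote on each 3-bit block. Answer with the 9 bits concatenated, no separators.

Block 1 (111): 3 ones → 1
Block 2 (010): 1 one → 0
Block 3 (001): 1 one → 0
Block 4 (000): 0 ones → 0
Block 5 (000): 0 ones → 0
Block 6 (110): 2 ones → 1
Block 7 (001): 1 one → 0
Block 8 (000): 0 ones → 0
Block 9 (000): 0 ones → 0

100001000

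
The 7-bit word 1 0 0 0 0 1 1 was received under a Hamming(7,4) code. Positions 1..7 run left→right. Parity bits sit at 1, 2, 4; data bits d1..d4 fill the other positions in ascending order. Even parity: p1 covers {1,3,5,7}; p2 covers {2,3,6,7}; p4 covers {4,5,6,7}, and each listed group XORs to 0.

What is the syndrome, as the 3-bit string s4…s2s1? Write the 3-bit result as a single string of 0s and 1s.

s1 (pos 1,3,5,7): 1⊕0⊕0⊕1 = 0
s2 (pos 2,3,6,7): 0⊕0⊕1⊕1 = 0
s4 (pos 4,5,6,7): 0⊕0⊕1⊕1 = 0
Syndrome s4…s1 = 000 → no error.

000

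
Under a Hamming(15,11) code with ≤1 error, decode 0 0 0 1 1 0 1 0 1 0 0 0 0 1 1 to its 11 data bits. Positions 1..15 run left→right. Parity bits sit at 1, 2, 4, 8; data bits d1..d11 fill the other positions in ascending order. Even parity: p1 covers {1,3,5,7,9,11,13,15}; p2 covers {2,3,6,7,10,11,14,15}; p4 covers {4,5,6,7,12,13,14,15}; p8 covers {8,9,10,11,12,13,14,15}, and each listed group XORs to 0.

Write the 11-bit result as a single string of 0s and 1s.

01011000001

s1 (pos 1,3,5,7,9,11,13,15): 0⊕0⊕1⊕1⊕1⊕0⊕0⊕1 = 0
s2 (pos 2,3,6,7,10,11,14,15): 0⊕0⊕0⊕1⊕0⊕0⊕1⊕1 = 1
s4 (pos 4,5,6,7,12,13,14,15): 1⊕1⊕0⊕1⊕0⊕0⊕1⊕1 = 1
s8 (pos 8,9,10,11,12,13,14,15): 0⊕1⊕0⊕0⊕0⊕0⊕1⊕1 = 1
Syndrome s8…s1 = 1110 → error at position 14.
Flip position 14: 000110101000011 → 000110101000001
Read data bits from positions 3,5,6,7,9,10,11,12,13,14,15: 01011000001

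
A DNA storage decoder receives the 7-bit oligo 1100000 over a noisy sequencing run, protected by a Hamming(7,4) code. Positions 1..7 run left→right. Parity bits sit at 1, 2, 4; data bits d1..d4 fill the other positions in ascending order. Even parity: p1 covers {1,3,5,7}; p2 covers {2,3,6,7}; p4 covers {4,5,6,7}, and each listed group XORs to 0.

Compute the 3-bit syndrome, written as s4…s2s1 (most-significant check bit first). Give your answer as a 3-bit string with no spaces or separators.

011

s1 (pos 1,3,5,7): 1⊕0⊕0⊕0 = 1
s2 (pos 2,3,6,7): 1⊕0⊕0⊕0 = 1
s4 (pos 4,5,6,7): 0⊕0⊕0⊕0 = 0
Syndrome s4…s1 = 011 → error at position 3.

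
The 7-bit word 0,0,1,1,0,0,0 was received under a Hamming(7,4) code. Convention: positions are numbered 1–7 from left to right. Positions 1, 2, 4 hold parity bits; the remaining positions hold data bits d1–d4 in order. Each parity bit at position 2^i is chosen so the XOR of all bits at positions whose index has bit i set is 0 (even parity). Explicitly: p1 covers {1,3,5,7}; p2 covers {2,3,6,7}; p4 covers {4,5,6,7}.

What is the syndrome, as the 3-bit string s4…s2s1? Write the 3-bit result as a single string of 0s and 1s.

s1 (pos 1,3,5,7): 0⊕1⊕0⊕0 = 1
s2 (pos 2,3,6,7): 0⊕1⊕0⊕0 = 1
s4 (pos 4,5,6,7): 1⊕0⊕0⊕0 = 1
Syndrome s4…s1 = 111 → error at position 7.

111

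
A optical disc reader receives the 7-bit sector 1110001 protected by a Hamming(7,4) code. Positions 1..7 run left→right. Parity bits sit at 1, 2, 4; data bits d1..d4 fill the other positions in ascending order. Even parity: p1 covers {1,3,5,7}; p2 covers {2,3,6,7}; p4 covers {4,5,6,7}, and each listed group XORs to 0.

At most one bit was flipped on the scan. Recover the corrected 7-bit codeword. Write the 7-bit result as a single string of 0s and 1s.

1110000

s1 (pos 1,3,5,7): 1⊕1⊕0⊕1 = 1
s2 (pos 2,3,6,7): 1⊕1⊕0⊕1 = 1
s4 (pos 4,5,6,7): 0⊕0⊕0⊕1 = 1
Syndrome s4…s1 = 111 → error at position 7.
Flip position 7: 1110001 → 1110000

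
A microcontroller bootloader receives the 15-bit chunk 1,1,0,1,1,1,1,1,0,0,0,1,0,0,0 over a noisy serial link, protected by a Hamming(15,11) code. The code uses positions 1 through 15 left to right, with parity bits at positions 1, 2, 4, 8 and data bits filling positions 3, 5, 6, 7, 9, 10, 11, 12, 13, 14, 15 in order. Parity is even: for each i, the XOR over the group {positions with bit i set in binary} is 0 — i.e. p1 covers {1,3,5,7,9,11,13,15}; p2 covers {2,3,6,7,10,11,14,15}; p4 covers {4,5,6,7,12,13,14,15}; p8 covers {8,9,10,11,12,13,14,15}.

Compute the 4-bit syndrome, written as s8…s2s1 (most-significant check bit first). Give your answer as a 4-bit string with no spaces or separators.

0111

s1 (pos 1,3,5,7,9,11,13,15): 1⊕0⊕1⊕1⊕0⊕0⊕0⊕0 = 1
s2 (pos 2,3,6,7,10,11,14,15): 1⊕0⊕1⊕1⊕0⊕0⊕0⊕0 = 1
s4 (pos 4,5,6,7,12,13,14,15): 1⊕1⊕1⊕1⊕1⊕0⊕0⊕0 = 1
s8 (pos 8,9,10,11,12,13,14,15): 1⊕0⊕0⊕0⊕1⊕0⊕0⊕0 = 0
Syndrome s8…s1 = 0111 → error at position 7.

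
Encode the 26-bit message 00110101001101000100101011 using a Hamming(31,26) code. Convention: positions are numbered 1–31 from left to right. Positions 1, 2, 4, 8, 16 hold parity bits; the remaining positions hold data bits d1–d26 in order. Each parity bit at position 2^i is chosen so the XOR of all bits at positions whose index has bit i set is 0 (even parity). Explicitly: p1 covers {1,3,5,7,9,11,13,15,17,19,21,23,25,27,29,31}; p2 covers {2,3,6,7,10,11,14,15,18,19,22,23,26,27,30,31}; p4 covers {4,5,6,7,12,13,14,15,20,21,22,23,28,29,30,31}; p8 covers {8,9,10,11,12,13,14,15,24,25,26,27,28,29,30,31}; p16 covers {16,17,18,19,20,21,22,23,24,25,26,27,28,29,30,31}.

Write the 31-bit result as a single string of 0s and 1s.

Place data at non-parity positions: p1 p2 0 p4 0 1 1 p8 0 1 0 1 0 0 1 p16 1 0 1 0 0 0 1 0 0 1 0 1 0 1 1
p1 (pos 1,3,5,7,9,11,13,15,17,19,21,23,25,27,29,31): XOR of data positions = 0⊕0⊕1⊕0⊕0⊕0⊕1⊕1⊕1⊕0⊕1⊕0⊕0⊕0⊕1 = 0
p2 (pos 2,3,6,7,10,11,14,15,18,19,22,23,26,27,30,31): XOR of data positions = 0⊕1⊕1⊕1⊕0⊕0⊕1⊕0⊕1⊕0⊕1⊕1⊕0⊕1⊕1 = 1
p4 (pos 4,5,6,7,12,13,14,15,20,21,22,23,28,29,30,31): XOR of data positions = 0⊕1⊕1⊕1⊕0⊕0⊕1⊕0⊕0⊕0⊕1⊕1⊕0⊕1⊕1 = 0
p8 (pos 8,9,10,11,12,13,14,15,24,25,26,27,28,29,30,31): XOR of data positions = 0⊕1⊕0⊕1⊕0⊕0⊕1⊕0⊕0⊕1⊕0⊕1⊕0⊕1⊕1 = 1
p16 (pos 16,17,18,19,20,21,22,23,24,25,26,27,28,29,30,31): XOR of data positions = 1⊕0⊕1⊕0⊕0⊕0⊕1⊕0⊕0⊕1⊕0⊕1⊕0⊕1⊕1 = 1
Codeword: 0100011101010011101000100101011

0100011101010011101000100101011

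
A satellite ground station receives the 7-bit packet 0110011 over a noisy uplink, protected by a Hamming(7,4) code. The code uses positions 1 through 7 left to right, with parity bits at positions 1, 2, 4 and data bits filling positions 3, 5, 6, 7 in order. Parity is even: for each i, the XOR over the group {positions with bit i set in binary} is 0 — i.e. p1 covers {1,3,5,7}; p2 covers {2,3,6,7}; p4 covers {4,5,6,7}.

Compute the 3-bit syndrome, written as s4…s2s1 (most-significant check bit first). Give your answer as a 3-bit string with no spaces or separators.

s1 (pos 1,3,5,7): 0⊕1⊕0⊕1 = 0
s2 (pos 2,3,6,7): 1⊕1⊕1⊕1 = 0
s4 (pos 4,5,6,7): 0⊕0⊕1⊕1 = 0
Syndrome s4…s1 = 000 → no error.

000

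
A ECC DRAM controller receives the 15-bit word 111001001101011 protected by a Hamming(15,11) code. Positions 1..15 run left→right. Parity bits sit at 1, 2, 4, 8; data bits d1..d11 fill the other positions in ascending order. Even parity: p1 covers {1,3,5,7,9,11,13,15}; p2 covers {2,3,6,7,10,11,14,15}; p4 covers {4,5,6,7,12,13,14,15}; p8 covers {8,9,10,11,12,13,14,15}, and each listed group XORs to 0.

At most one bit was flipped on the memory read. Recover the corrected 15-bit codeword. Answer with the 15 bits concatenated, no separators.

111001011101011

s1 (pos 1,3,5,7,9,11,13,15): 1⊕1⊕0⊕0⊕1⊕0⊕0⊕1 = 0
s2 (pos 2,3,6,7,10,11,14,15): 1⊕1⊕1⊕0⊕1⊕0⊕1⊕1 = 0
s4 (pos 4,5,6,7,12,13,14,15): 0⊕0⊕1⊕0⊕1⊕0⊕1⊕1 = 0
s8 (pos 8,9,10,11,12,13,14,15): 0⊕1⊕1⊕0⊕1⊕0⊕1⊕1 = 1
Syndrome s8…s1 = 1000 → error at position 8.
Flip position 8: 111001001101011 → 111001011101011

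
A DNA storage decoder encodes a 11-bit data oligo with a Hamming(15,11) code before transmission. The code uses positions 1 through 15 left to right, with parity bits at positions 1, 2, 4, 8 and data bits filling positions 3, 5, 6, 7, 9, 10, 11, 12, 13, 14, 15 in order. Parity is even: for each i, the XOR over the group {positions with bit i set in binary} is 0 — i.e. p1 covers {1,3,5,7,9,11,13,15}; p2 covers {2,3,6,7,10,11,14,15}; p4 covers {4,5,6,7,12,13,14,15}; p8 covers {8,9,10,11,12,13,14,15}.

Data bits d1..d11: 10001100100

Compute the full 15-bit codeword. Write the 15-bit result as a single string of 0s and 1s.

Place data at non-parity positions: p1 p2 1 p4 0 0 0 p8 1 1 0 0 1 0 0
p1 (pos 1,3,5,7,9,11,13,15): XOR of data positions = 1⊕0⊕0⊕1⊕0⊕1⊕0 = 1
p2 (pos 2,3,6,7,10,11,14,15): XOR of data positions = 1⊕0⊕0⊕1⊕0⊕0⊕0 = 0
p4 (pos 4,5,6,7,12,13,14,15): XOR of data positions = 0⊕0⊕0⊕0⊕1⊕0⊕0 = 1
p8 (pos 8,9,10,11,12,13,14,15): XOR of data positions = 1⊕1⊕0⊕0⊕1⊕0⊕0 = 1
Codeword: 101100011100100

101100011100100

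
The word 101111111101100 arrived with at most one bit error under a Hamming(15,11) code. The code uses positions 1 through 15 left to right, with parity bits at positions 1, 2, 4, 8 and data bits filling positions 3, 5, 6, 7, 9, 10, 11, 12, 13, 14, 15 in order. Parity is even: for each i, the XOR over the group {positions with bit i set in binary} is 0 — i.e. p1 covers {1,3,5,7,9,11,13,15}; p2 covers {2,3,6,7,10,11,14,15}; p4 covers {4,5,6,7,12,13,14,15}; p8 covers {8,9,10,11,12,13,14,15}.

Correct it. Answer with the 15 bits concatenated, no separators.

101111101101100

s1 (pos 1,3,5,7,9,11,13,15): 1⊕1⊕1⊕1⊕1⊕0⊕1⊕0 = 0
s2 (pos 2,3,6,7,10,11,14,15): 0⊕1⊕1⊕1⊕1⊕0⊕0⊕0 = 0
s4 (pos 4,5,6,7,12,13,14,15): 1⊕1⊕1⊕1⊕1⊕1⊕0⊕0 = 0
s8 (pos 8,9,10,11,12,13,14,15): 1⊕1⊕1⊕0⊕1⊕1⊕0⊕0 = 1
Syndrome s8…s1 = 1000 → error at position 8.
Flip position 8: 101111111101100 → 101111101101100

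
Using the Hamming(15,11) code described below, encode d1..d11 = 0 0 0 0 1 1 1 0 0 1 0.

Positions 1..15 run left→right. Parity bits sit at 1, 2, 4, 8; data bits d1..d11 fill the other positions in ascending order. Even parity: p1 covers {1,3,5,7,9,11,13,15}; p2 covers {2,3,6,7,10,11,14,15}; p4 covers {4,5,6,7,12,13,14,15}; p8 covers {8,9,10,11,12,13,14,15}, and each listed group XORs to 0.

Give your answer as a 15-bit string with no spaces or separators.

Place data at non-parity positions: p1 p2 0 p4 0 0 0 p8 1 1 1 0 0 1 0
p1 (pos 1,3,5,7,9,11,13,15): XOR of data positions = 0⊕0⊕0⊕1⊕1⊕0⊕0 = 0
p2 (pos 2,3,6,7,10,11,14,15): XOR of data positions = 0⊕0⊕0⊕1⊕1⊕1⊕0 = 1
p4 (pos 4,5,6,7,12,13,14,15): XOR of data positions = 0⊕0⊕0⊕0⊕0⊕1⊕0 = 1
p8 (pos 8,9,10,11,12,13,14,15): XOR of data positions = 1⊕1⊕1⊕0⊕0⊕1⊕0 = 0
Codeword: 010100001110010

010100001110010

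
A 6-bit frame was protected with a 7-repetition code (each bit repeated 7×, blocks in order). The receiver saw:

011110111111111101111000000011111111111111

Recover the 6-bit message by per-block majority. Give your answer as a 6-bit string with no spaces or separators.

111011

Block 1 (0111101): 5 ones → 1
Block 2 (1111111): 7 ones → 1
Block 3 (1101111): 6 ones → 1
Block 4 (0000000): 0 ones → 0
Block 5 (1111111): 7 ones → 1
Block 6 (1111111): 7 ones → 1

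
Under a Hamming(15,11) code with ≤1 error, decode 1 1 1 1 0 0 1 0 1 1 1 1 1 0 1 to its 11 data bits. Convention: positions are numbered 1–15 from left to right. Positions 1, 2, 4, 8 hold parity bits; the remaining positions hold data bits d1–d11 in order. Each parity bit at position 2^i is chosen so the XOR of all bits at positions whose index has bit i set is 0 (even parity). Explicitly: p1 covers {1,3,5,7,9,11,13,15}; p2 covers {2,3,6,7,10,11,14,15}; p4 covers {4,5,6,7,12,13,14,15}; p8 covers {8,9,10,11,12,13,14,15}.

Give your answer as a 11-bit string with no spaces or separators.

11011111101

s1 (pos 1,3,5,7,9,11,13,15): 1⊕1⊕0⊕1⊕1⊕1⊕1⊕1 = 1
s2 (pos 2,3,6,7,10,11,14,15): 1⊕1⊕0⊕1⊕1⊕1⊕0⊕1 = 0
s4 (pos 4,5,6,7,12,13,14,15): 1⊕0⊕0⊕1⊕1⊕1⊕0⊕1 = 1
s8 (pos 8,9,10,11,12,13,14,15): 0⊕1⊕1⊕1⊕1⊕1⊕0⊕1 = 0
Syndrome s8…s1 = 0101 → error at position 5.
Flip position 5: 111100101111101 → 111110101111101
Read data bits from positions 3,5,6,7,9,10,11,12,13,14,15: 11011111101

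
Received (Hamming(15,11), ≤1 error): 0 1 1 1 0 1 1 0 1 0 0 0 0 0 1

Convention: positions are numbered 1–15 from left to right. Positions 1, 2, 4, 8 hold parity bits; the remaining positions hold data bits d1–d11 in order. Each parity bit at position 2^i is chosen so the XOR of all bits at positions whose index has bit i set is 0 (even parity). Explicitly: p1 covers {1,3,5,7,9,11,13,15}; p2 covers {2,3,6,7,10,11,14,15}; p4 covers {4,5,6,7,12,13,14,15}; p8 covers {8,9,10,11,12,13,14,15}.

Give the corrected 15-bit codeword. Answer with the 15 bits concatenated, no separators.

s1 (pos 1,3,5,7,9,11,13,15): 0⊕1⊕0⊕1⊕1⊕0⊕0⊕1 = 0
s2 (pos 2,3,6,7,10,11,14,15): 1⊕1⊕1⊕1⊕0⊕0⊕0⊕1 = 1
s4 (pos 4,5,6,7,12,13,14,15): 1⊕0⊕1⊕1⊕0⊕0⊕0⊕1 = 0
s8 (pos 8,9,10,11,12,13,14,15): 0⊕1⊕0⊕0⊕0⊕0⊕0⊕1 = 0
Syndrome s8…s1 = 0010 → error at position 2.
Flip position 2: 011101101000001 → 001101101000001

001101101000001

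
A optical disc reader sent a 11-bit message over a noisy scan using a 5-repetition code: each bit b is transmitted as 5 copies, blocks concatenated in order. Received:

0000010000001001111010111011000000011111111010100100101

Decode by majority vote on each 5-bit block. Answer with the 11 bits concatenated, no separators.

Block 1 (00000): 0 ones → 0
Block 2 (10000): 1 one → 0
Block 3 (00100): 1 one → 0
Block 4 (11110): 4 ones → 1
Block 5 (10111): 4 ones → 1
Block 6 (01100): 2 ones → 0
Block 7 (00000): 0 ones → 0
Block 8 (11111): 5 ones → 1
Block 9 (11101): 4 ones → 1
Block 10 (01001): 2 ones → 0
Block 11 (00101): 2 ones → 0

00011001100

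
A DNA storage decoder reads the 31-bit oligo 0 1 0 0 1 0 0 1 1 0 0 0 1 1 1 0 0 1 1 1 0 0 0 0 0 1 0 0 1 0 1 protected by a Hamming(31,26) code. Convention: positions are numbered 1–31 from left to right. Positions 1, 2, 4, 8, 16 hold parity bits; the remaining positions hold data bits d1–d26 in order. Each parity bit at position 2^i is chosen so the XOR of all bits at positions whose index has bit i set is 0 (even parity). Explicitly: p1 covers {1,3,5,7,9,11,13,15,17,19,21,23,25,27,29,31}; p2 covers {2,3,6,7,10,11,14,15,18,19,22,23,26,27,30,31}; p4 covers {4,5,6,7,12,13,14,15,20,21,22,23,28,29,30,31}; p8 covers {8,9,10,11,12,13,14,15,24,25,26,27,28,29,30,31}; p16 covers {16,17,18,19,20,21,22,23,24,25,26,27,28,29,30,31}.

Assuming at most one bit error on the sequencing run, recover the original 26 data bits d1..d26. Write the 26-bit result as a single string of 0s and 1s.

s1 (pos 1,3,5,7,9,11,13,15,17,19,21,23,25,27,29,31): 0⊕0⊕1⊕0⊕1⊕0⊕1⊕1⊕0⊕1⊕0⊕0⊕0⊕0⊕1⊕1 = 1
s2 (pos 2,3,6,7,10,11,14,15,18,19,22,23,26,27,30,31): 1⊕0⊕0⊕0⊕0⊕0⊕1⊕1⊕1⊕1⊕0⊕0⊕1⊕0⊕0⊕1 = 1
s4 (pos 4,5,6,7,12,13,14,15,20,21,22,23,28,29,30,31): 0⊕1⊕0⊕0⊕0⊕1⊕1⊕1⊕1⊕0⊕0⊕0⊕0⊕1⊕0⊕1 = 1
s8 (pos 8,9,10,11,12,13,14,15,24,25,26,27,28,29,30,31): 1⊕1⊕0⊕0⊕0⊕1⊕1⊕1⊕0⊕0⊕1⊕0⊕0⊕1⊕0⊕1 = 0
s16 (pos 16,17,18,19,20,21,22,23,24,25,26,27,28,29,30,31): 0⊕0⊕1⊕1⊕1⊕0⊕0⊕0⊕0⊕0⊕1⊕0⊕0⊕1⊕0⊕1 = 0
Syndrome s16…s1 = 00111 → error at position 7.
Flip position 7: 0100100110001110011100000100101 → 0100101110001110011100000100101
Read data bits from positions 3,5,6,7,9,10,11,12,13,14,15,17,18,19,20,21,22,23,24,25,26,27,28,29,30,31: 01011000111011100000100101

01011000111011100000100101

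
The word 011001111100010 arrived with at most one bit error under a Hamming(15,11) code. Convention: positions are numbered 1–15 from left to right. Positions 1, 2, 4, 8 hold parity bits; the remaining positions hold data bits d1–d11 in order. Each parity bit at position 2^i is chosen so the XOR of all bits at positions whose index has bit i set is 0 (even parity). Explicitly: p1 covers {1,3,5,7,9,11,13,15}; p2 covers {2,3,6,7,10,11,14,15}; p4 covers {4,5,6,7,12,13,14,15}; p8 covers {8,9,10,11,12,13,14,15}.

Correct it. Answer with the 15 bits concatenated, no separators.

011011111100010

s1 (pos 1,3,5,7,9,11,13,15): 0⊕1⊕0⊕1⊕1⊕0⊕0⊕0 = 1
s2 (pos 2,3,6,7,10,11,14,15): 1⊕1⊕1⊕1⊕1⊕0⊕1⊕0 = 0
s4 (pos 4,5,6,7,12,13,14,15): 0⊕0⊕1⊕1⊕0⊕0⊕1⊕0 = 1
s8 (pos 8,9,10,11,12,13,14,15): 1⊕1⊕1⊕0⊕0⊕0⊕1⊕0 = 0
Syndrome s8…s1 = 0101 → error at position 5.
Flip position 5: 011001111100010 → 011011111100010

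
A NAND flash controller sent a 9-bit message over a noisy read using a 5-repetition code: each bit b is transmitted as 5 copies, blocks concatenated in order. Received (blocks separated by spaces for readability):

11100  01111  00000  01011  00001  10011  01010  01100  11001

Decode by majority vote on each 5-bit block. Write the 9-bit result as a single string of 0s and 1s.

Block 1 (11100): 3 ones → 1
Block 2 (01111): 4 ones → 1
Block 3 (00000): 0 ones → 0
Block 4 (01011): 3 ones → 1
Block 5 (00001): 1 one → 0
Block 6 (10011): 3 ones → 1
Block 7 (01010): 2 ones → 0
Block 8 (01100): 2 ones → 0
Block 9 (11001): 3 ones → 1

110101001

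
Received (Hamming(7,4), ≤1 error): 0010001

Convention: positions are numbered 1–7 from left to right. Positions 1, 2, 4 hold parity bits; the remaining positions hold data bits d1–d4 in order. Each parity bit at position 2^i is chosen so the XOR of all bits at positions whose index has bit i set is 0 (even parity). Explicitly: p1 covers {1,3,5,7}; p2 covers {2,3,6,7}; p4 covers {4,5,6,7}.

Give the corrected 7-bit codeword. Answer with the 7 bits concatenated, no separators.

0011001

s1 (pos 1,3,5,7): 0⊕1⊕0⊕1 = 0
s2 (pos 2,3,6,7): 0⊕1⊕0⊕1 = 0
s4 (pos 4,5,6,7): 0⊕0⊕0⊕1 = 1
Syndrome s4…s1 = 100 → error at position 4.
Flip position 4: 0010001 → 0011001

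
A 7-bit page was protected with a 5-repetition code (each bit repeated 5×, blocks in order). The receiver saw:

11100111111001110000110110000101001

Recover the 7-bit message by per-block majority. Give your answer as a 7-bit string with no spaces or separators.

1110100

Block 1 (11100): 3 ones → 1
Block 2 (11111): 5 ones → 1
Block 3 (10011): 3 ones → 1
Block 4 (10000): 1 one → 0
Block 5 (11011): 4 ones → 1
Block 6 (00001): 1 one → 0
Block 7 (01001): 2 ones → 0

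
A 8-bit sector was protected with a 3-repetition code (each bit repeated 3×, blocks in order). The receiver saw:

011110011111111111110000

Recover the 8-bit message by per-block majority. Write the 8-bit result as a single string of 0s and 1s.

Block 1 (011): 2 ones → 1
Block 2 (110): 2 ones → 1
Block 3 (011): 2 ones → 1
Block 4 (111): 3 ones → 1
Block 5 (111): 3 ones → 1
Block 6 (111): 3 ones → 1
Block 7 (110): 2 ones → 1
Block 8 (000): 0 ones → 0

11111110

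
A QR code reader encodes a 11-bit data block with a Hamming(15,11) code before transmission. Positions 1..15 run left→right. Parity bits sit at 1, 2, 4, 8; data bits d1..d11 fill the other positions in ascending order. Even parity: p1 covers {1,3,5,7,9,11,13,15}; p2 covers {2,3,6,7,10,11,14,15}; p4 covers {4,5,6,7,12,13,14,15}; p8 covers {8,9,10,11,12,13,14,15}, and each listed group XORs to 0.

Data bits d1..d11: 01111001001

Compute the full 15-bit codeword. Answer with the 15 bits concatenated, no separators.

Place data at non-parity positions: p1 p2 0 p4 1 1 1 p8 1 0 0 1 0 0 1
p1 (pos 1,3,5,7,9,11,13,15): XOR of data positions = 0⊕1⊕1⊕1⊕0⊕0⊕1 = 0
p2 (pos 2,3,6,7,10,11,14,15): XOR of data positions = 0⊕1⊕1⊕0⊕0⊕0⊕1 = 1
p4 (pos 4,5,6,7,12,13,14,15): XOR of data positions = 1⊕1⊕1⊕1⊕0⊕0⊕1 = 1
p8 (pos 8,9,10,11,12,13,14,15): XOR of data positions = 1⊕0⊕0⊕1⊕0⊕0⊕1 = 1
Codeword: 010111111001001

010111111001001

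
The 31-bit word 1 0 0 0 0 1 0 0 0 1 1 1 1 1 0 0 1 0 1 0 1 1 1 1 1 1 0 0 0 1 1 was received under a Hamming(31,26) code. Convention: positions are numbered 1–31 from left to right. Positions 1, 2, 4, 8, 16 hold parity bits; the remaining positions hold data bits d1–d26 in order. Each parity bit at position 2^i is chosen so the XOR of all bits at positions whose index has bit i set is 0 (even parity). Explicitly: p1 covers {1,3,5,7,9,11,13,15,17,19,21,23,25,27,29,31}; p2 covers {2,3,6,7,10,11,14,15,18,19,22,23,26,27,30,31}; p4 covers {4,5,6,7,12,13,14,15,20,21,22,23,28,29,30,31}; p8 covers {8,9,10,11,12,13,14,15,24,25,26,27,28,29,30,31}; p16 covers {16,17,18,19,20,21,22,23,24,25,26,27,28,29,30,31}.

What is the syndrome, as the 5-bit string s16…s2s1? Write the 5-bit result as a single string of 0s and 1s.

s1 (pos 1,3,5,7,9,11,13,15,17,19,21,23,25,27,29,31): 1⊕0⊕0⊕0⊕0⊕1⊕1⊕0⊕1⊕1⊕1⊕1⊕1⊕0⊕0⊕1 = 1
s2 (pos 2,3,6,7,10,11,14,15,18,19,22,23,26,27,30,31): 0⊕0⊕1⊕0⊕1⊕1⊕1⊕0⊕0⊕1⊕1⊕1⊕1⊕0⊕1⊕1 = 0
s4 (pos 4,5,6,7,12,13,14,15,20,21,22,23,28,29,30,31): 0⊕0⊕1⊕0⊕1⊕1⊕1⊕0⊕0⊕1⊕1⊕1⊕0⊕0⊕1⊕1 = 1
s8 (pos 8,9,10,11,12,13,14,15,24,25,26,27,28,29,30,31): 0⊕0⊕1⊕1⊕1⊕1⊕1⊕0⊕1⊕1⊕1⊕0⊕0⊕0⊕1⊕1 = 0
s16 (pos 16,17,18,19,20,21,22,23,24,25,26,27,28,29,30,31): 0⊕1⊕0⊕1⊕0⊕1⊕1⊕1⊕1⊕1⊕1⊕0⊕0⊕0⊕1⊕1 = 0
Syndrome s16…s1 = 00101 → error at position 5.

00101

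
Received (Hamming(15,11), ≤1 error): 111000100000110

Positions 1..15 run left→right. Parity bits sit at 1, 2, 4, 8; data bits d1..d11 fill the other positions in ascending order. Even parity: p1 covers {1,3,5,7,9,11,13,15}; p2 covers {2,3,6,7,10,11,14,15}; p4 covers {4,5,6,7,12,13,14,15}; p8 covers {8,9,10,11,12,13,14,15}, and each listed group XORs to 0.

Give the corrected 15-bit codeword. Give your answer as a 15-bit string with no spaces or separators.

s1 (pos 1,3,5,7,9,11,13,15): 1⊕1⊕0⊕1⊕0⊕0⊕1⊕0 = 0
s2 (pos 2,3,6,7,10,11,14,15): 1⊕1⊕0⊕1⊕0⊕0⊕1⊕0 = 0
s4 (pos 4,5,6,7,12,13,14,15): 0⊕0⊕0⊕1⊕0⊕1⊕1⊕0 = 1
s8 (pos 8,9,10,11,12,13,14,15): 0⊕0⊕0⊕0⊕0⊕1⊕1⊕0 = 0
Syndrome s8…s1 = 0100 → error at position 4.
Flip position 4: 111000100000110 → 111100100000110

111100100000110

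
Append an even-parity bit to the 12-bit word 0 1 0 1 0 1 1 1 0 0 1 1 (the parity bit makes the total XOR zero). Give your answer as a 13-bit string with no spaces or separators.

0101011100111

XOR of the 12 data bits: 0⊕1⊕0⊕1⊕0⊕1⊕1⊕1⊕0⊕0⊕1⊕1 = 1
Parity bit = 1 (so all 13 bits XOR to 0).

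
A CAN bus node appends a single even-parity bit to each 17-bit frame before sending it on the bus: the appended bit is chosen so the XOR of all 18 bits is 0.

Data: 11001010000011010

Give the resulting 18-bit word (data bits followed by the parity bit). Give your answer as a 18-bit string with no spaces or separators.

110010100000110101

XOR of the 17 data bits: 1⊕1⊕0⊕0⊕1⊕0⊕1⊕0⊕0⊕0⊕0⊕0⊕1⊕1⊕0⊕1⊕0 = 1
Parity bit = 1 (so all 18 bits XOR to 0).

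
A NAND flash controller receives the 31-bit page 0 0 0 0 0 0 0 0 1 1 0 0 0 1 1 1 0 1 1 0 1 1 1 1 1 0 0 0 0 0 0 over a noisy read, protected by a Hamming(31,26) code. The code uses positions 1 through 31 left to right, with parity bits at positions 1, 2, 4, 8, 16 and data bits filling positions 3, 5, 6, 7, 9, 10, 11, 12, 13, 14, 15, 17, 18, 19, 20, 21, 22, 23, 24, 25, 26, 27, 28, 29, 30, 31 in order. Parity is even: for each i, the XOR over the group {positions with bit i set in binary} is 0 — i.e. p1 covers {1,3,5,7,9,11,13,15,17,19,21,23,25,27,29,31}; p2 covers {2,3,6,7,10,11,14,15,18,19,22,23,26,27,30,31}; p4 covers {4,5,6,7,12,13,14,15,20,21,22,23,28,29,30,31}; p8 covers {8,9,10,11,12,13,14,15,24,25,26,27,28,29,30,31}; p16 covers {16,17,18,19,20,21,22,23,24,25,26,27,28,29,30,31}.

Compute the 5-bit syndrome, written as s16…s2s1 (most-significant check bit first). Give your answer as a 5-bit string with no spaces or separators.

s1 (pos 1,3,5,7,9,11,13,15,17,19,21,23,25,27,29,31): 0⊕0⊕0⊕0⊕1⊕0⊕0⊕1⊕0⊕1⊕1⊕1⊕1⊕0⊕0⊕0 = 0
s2 (pos 2,3,6,7,10,11,14,15,18,19,22,23,26,27,30,31): 0⊕0⊕0⊕0⊕1⊕0⊕1⊕1⊕1⊕1⊕1⊕1⊕0⊕0⊕0⊕0 = 1
s4 (pos 4,5,6,7,12,13,14,15,20,21,22,23,28,29,30,31): 0⊕0⊕0⊕0⊕0⊕0⊕1⊕1⊕0⊕1⊕1⊕1⊕0⊕0⊕0⊕0 = 1
s8 (pos 8,9,10,11,12,13,14,15,24,25,26,27,28,29,30,31): 0⊕1⊕1⊕0⊕0⊕0⊕1⊕1⊕1⊕1⊕0⊕0⊕0⊕0⊕0⊕0 = 0
s16 (pos 16,17,18,19,20,21,22,23,24,25,26,27,28,29,30,31): 1⊕0⊕1⊕1⊕0⊕1⊕1⊕1⊕1⊕1⊕0⊕0⊕0⊕0⊕0⊕0 = 0
Syndrome s16…s1 = 00110 → error at position 6.

00110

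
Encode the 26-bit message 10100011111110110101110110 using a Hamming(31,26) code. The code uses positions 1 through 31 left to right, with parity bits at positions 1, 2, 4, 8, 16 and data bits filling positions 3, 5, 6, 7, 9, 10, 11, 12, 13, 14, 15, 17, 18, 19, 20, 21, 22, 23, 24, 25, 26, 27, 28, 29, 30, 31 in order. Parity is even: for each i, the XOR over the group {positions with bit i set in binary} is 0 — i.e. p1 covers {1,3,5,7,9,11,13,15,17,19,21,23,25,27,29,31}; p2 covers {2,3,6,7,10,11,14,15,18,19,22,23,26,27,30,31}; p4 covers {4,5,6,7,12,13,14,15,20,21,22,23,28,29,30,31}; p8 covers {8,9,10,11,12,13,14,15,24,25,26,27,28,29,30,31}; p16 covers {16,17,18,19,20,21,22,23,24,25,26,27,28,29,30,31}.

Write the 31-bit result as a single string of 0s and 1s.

Place data at non-parity positions: p1 p2 1 p4 0 1 0 p8 0 0 1 1 1 1 1 p16 1 1 0 1 1 0 1 0 1 1 1 0 1 1 0
p1 (pos 1,3,5,7,9,11,13,15,17,19,21,23,25,27,29,31): XOR of data positions = 1⊕0⊕0⊕0⊕1⊕1⊕1⊕1⊕0⊕1⊕1⊕1⊕1⊕1⊕0 = 0
p2 (pos 2,3,6,7,10,11,14,15,18,19,22,23,26,27,30,31): XOR of data positions = 1⊕1⊕0⊕0⊕1⊕1⊕1⊕1⊕0⊕0⊕1⊕1⊕1⊕1⊕0 = 0
p4 (pos 4,5,6,7,12,13,14,15,20,21,22,23,28,29,30,31): XOR of data positions = 0⊕1⊕0⊕1⊕1⊕1⊕1⊕1⊕1⊕0⊕1⊕0⊕1⊕1⊕0 = 0
p8 (pos 8,9,10,11,12,13,14,15,24,25,26,27,28,29,30,31): XOR of data positions = 0⊕0⊕1⊕1⊕1⊕1⊕1⊕0⊕1⊕1⊕1⊕0⊕1⊕1⊕0 = 0
p16 (pos 16,17,18,19,20,21,22,23,24,25,26,27,28,29,30,31): XOR of data positions = 1⊕1⊕0⊕1⊕1⊕0⊕1⊕0⊕1⊕1⊕1⊕0⊕1⊕1⊕0 = 0
Codeword: 0010010000111110110110101110110

0010010000111110110110101110110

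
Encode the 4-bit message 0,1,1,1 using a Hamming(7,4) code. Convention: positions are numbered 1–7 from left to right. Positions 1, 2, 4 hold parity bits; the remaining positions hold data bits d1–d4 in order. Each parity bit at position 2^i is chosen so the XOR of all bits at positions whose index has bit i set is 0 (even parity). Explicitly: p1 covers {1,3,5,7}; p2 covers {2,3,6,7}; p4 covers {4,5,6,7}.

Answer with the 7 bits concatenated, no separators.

0001111

Place data at non-parity positions: p1 p2 0 p4 1 1 1
p1 (pos 1,3,5,7): XOR of data positions = 0⊕1⊕1 = 0
p2 (pos 2,3,6,7): XOR of data positions = 0⊕1⊕1 = 0
p4 (pos 4,5,6,7): XOR of data positions = 1⊕1⊕1 = 1
Codeword: 0001111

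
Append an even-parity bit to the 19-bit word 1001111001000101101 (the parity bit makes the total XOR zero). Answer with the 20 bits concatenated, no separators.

10011110010001011010

XOR of the 19 data bits: 1⊕0⊕0⊕1⊕1⊕1⊕1⊕0⊕0⊕1⊕0⊕0⊕0⊕1⊕0⊕1⊕1⊕0⊕1 = 0
Parity bit = 0 (so all 20 bits XOR to 0).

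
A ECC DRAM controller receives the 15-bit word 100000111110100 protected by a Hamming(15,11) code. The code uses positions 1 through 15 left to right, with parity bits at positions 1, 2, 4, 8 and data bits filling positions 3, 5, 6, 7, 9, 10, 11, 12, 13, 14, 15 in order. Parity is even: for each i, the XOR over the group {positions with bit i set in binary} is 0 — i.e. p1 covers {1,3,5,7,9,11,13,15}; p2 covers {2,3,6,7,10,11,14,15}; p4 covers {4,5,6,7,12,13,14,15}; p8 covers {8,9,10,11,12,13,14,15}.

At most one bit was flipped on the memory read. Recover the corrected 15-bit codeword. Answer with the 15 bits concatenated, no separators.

s1 (pos 1,3,5,7,9,11,13,15): 1⊕0⊕0⊕1⊕1⊕1⊕1⊕0 = 1
s2 (pos 2,3,6,7,10,11,14,15): 0⊕0⊕0⊕1⊕1⊕1⊕0⊕0 = 1
s4 (pos 4,5,6,7,12,13,14,15): 0⊕0⊕0⊕1⊕0⊕1⊕0⊕0 = 0
s8 (pos 8,9,10,11,12,13,14,15): 1⊕1⊕1⊕1⊕0⊕1⊕0⊕0 = 1
Syndrome s8…s1 = 1011 → error at position 11.
Flip position 11: 100000111110100 → 100000111100100

100000111100100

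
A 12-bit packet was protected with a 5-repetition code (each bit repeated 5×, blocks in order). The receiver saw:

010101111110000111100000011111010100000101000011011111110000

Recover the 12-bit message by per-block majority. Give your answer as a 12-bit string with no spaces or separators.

010101000110

Block 1 (01010): 2 ones → 0
Block 2 (11111): 5 ones → 1
Block 3 (10000): 1 one → 0
Block 4 (11110): 4 ones → 1
Block 5 (00000): 0 ones → 0
Block 6 (11111): 5 ones → 1
Block 7 (01010): 2 ones → 0
Block 8 (00001): 1 one → 0
Block 9 (01000): 1 one → 0
Block 10 (01101): 3 ones → 1
Block 11 (11111): 5 ones → 1
Block 12 (10000): 1 one → 0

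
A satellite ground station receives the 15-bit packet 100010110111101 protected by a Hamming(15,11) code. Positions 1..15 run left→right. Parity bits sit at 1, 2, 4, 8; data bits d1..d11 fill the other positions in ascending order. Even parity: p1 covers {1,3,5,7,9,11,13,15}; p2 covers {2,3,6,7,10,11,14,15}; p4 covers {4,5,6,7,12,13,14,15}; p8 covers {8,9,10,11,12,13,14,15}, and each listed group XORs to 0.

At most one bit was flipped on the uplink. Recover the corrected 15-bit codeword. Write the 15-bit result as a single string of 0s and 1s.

100110110111101

s1 (pos 1,3,5,7,9,11,13,15): 1⊕0⊕1⊕1⊕0⊕1⊕1⊕1 = 0
s2 (pos 2,3,6,7,10,11,14,15): 0⊕0⊕0⊕1⊕1⊕1⊕0⊕1 = 0
s4 (pos 4,5,6,7,12,13,14,15): 0⊕1⊕0⊕1⊕1⊕1⊕0⊕1 = 1
s8 (pos 8,9,10,11,12,13,14,15): 1⊕0⊕1⊕1⊕1⊕1⊕0⊕1 = 0
Syndrome s8…s1 = 0100 → error at position 4.
Flip position 4: 100010110111101 → 100110110111101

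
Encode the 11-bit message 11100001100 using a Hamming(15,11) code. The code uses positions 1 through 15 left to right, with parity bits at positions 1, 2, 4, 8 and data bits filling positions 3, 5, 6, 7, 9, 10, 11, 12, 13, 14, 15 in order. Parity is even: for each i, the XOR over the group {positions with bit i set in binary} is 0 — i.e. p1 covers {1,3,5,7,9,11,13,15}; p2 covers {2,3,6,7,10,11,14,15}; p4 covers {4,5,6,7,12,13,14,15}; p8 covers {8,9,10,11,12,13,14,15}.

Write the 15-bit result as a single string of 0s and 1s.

101011000001100

Place data at non-parity positions: p1 p2 1 p4 1 1 0 p8 0 0 0 1 1 0 0
p1 (pos 1,3,5,7,9,11,13,15): XOR of data positions = 1⊕1⊕0⊕0⊕0⊕1⊕0 = 1
p2 (pos 2,3,6,7,10,11,14,15): XOR of data positions = 1⊕1⊕0⊕0⊕0⊕0⊕0 = 0
p4 (pos 4,5,6,7,12,13,14,15): XOR of data positions = 1⊕1⊕0⊕1⊕1⊕0⊕0 = 0
p8 (pos 8,9,10,11,12,13,14,15): XOR of data positions = 0⊕0⊕0⊕1⊕1⊕0⊕0 = 0
Codeword: 101011000001100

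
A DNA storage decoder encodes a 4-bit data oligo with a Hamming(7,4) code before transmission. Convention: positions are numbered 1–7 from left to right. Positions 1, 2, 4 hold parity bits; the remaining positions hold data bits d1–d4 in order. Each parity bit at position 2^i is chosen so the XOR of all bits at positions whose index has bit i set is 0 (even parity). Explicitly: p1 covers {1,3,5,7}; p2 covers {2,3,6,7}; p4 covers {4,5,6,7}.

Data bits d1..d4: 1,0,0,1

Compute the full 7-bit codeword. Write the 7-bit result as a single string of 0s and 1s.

0011001

Place data at non-parity positions: p1 p2 1 p4 0 0 1
p1 (pos 1,3,5,7): XOR of data positions = 1⊕0⊕1 = 0
p2 (pos 2,3,6,7): XOR of data positions = 1⊕0⊕1 = 0
p4 (pos 4,5,6,7): XOR of data positions = 0⊕0⊕1 = 1
Codeword: 0011001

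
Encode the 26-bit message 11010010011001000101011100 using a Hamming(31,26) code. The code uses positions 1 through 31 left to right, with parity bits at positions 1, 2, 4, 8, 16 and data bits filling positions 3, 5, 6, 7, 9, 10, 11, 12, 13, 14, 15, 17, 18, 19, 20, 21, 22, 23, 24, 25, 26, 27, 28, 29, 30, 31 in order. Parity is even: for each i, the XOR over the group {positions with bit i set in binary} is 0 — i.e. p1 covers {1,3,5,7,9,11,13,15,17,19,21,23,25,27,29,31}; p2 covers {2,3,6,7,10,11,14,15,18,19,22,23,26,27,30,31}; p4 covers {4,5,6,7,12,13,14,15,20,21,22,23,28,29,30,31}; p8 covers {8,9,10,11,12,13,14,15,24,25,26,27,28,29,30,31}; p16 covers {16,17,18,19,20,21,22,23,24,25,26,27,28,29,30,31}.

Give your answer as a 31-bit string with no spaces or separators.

0011101100100110001000101011100

Place data at non-parity positions: p1 p2 1 p4 1 0 1 p8 0 0 1 0 0 1 1 p16 0 0 1 0 0 0 1 0 1 0 1 1 1 0 0
p1 (pos 1,3,5,7,9,11,13,15,17,19,21,23,25,27,29,31): XOR of data positions = 1⊕1⊕1⊕0⊕1⊕0⊕1⊕0⊕1⊕0⊕1⊕1⊕1⊕1⊕0 = 0
p2 (pos 2,3,6,7,10,11,14,15,18,19,22,23,26,27,30,31): XOR of data positions = 1⊕0⊕1⊕0⊕1⊕1⊕1⊕0⊕1⊕0⊕1⊕0⊕1⊕0⊕0 = 0
p4 (pos 4,5,6,7,12,13,14,15,20,21,22,23,28,29,30,31): XOR of data positions = 1⊕0⊕1⊕0⊕0⊕1⊕1⊕0⊕0⊕0⊕1⊕1⊕1⊕0⊕0 = 1
p8 (pos 8,9,10,11,12,13,14,15,24,25,26,27,28,29,30,31): XOR of data positions = 0⊕0⊕1⊕0⊕0⊕1⊕1⊕0⊕1⊕0⊕1⊕1⊕1⊕0⊕0 = 1
p16 (pos 16,17,18,19,20,21,22,23,24,25,26,27,28,29,30,31): XOR of data positions = 0⊕0⊕1⊕0⊕0⊕0⊕1⊕0⊕1⊕0⊕1⊕1⊕1⊕0⊕0 = 0
Codeword: 0011101100100110001000101011100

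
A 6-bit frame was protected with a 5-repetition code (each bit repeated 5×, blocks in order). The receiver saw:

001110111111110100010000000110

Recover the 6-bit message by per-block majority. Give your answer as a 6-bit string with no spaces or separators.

Block 1 (00111): 3 ones → 1
Block 2 (01111): 4 ones → 1
Block 3 (11110): 4 ones → 1
Block 4 (10001): 2 ones → 0
Block 5 (00000): 0 ones → 0
Block 6 (00110): 2 ones → 0

111000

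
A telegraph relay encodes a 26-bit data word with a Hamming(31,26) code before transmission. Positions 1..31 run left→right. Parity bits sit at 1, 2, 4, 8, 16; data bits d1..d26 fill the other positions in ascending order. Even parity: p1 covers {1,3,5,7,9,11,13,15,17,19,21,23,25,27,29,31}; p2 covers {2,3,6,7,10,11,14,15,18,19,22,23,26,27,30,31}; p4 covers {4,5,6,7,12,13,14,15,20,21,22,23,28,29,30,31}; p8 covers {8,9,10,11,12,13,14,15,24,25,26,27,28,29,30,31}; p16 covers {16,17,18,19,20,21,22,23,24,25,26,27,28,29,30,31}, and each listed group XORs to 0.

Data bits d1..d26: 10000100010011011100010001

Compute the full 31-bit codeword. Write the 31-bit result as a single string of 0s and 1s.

0111000001000101011011100010001

Place data at non-parity positions: p1 p2 1 p4 0 0 0 p8 0 1 0 0 0 1 0 p16 0 1 1 0 1 1 1 0 0 0 1 0 0 0 1
p1 (pos 1,3,5,7,9,11,13,15,17,19,21,23,25,27,29,31): XOR of data positions = 1⊕0⊕0⊕0⊕0⊕0⊕0⊕0⊕1⊕1⊕1⊕0⊕1⊕0⊕1 = 0
p2 (pos 2,3,6,7,10,11,14,15,18,19,22,23,26,27,30,31): XOR of data positions = 1⊕0⊕0⊕1⊕0⊕1⊕0⊕1⊕1⊕1⊕1⊕0⊕1⊕0⊕1 = 1
p4 (pos 4,5,6,7,12,13,14,15,20,21,22,23,28,29,30,31): XOR of data positions = 0⊕0⊕0⊕0⊕0⊕1⊕0⊕0⊕1⊕1⊕1⊕0⊕0⊕0⊕1 = 1
p8 (pos 8,9,10,11,12,13,14,15,24,25,26,27,28,29,30,31): XOR of data positions = 0⊕1⊕0⊕0⊕0⊕1⊕0⊕0⊕0⊕0⊕1⊕0⊕0⊕0⊕1 = 0
p16 (pos 16,17,18,19,20,21,22,23,24,25,26,27,28,29,30,31): XOR of data positions = 0⊕1⊕1⊕0⊕1⊕1⊕1⊕0⊕0⊕0⊕1⊕0⊕0⊕0⊕1 = 1
Codeword: 0111000001000101011011100010001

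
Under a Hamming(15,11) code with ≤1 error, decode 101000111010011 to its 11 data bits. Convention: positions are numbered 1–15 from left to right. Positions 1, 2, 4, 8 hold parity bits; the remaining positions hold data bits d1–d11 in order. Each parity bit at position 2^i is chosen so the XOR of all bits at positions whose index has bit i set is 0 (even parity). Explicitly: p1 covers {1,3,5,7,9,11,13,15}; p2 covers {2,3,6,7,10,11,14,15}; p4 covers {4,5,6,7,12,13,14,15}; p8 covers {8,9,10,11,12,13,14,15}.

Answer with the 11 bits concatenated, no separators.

s1 (pos 1,3,5,7,9,11,13,15): 1⊕1⊕0⊕1⊕1⊕1⊕0⊕1 = 0
s2 (pos 2,3,6,7,10,11,14,15): 0⊕1⊕0⊕1⊕0⊕1⊕1⊕1 = 1
s4 (pos 4,5,6,7,12,13,14,15): 0⊕0⊕0⊕1⊕0⊕0⊕1⊕1 = 1
s8 (pos 8,9,10,11,12,13,14,15): 1⊕1⊕0⊕1⊕0⊕0⊕1⊕1 = 1
Syndrome s8…s1 = 1110 → error at position 14.
Flip position 14: 101000111010011 → 101000111010001
Read data bits from positions 3,5,6,7,9,10,11,12,13,14,15: 10011010001

10011010001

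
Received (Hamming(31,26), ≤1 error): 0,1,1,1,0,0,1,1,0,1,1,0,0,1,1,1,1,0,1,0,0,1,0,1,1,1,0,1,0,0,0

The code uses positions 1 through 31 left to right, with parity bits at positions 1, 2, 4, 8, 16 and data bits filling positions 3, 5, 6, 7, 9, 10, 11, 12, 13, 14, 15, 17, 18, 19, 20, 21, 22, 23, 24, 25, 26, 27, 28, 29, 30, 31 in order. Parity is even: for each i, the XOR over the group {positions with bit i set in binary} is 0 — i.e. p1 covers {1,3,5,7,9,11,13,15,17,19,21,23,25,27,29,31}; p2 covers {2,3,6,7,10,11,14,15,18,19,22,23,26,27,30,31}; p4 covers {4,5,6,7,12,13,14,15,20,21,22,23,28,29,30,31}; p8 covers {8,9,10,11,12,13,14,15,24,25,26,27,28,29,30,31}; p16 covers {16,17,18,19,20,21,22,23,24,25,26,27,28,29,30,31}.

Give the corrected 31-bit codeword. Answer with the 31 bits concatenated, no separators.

0111001111100111101001011101000

s1 (pos 1,3,5,7,9,11,13,15,17,19,21,23,25,27,29,31): 0⊕1⊕0⊕1⊕0⊕1⊕0⊕1⊕1⊕1⊕0⊕0⊕1⊕0⊕0⊕0 = 1
s2 (pos 2,3,6,7,10,11,14,15,18,19,22,23,26,27,30,31): 1⊕1⊕0⊕1⊕1⊕1⊕1⊕1⊕0⊕1⊕1⊕0⊕1⊕0⊕0⊕0 = 0
s4 (pos 4,5,6,7,12,13,14,15,20,21,22,23,28,29,30,31): 1⊕0⊕0⊕1⊕0⊕0⊕1⊕1⊕0⊕0⊕1⊕0⊕1⊕0⊕0⊕0 = 0
s8 (pos 8,9,10,11,12,13,14,15,24,25,26,27,28,29,30,31): 1⊕0⊕1⊕1⊕0⊕0⊕1⊕1⊕1⊕1⊕1⊕0⊕1⊕0⊕0⊕0 = 1
s16 (pos 16,17,18,19,20,21,22,23,24,25,26,27,28,29,30,31): 1⊕1⊕0⊕1⊕0⊕0⊕1⊕0⊕1⊕1⊕1⊕0⊕1⊕0⊕0⊕0 = 0
Syndrome s16…s1 = 01001 → error at position 9.
Flip position 9: 0111001101100111101001011101000 → 0111001111100111101001011101000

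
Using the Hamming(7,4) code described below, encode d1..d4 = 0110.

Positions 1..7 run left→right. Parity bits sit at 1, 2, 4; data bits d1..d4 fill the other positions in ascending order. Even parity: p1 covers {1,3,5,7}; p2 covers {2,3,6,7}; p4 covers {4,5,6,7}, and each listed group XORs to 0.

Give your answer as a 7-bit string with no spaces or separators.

Place data at non-parity positions: p1 p2 0 p4 1 1 0
p1 (pos 1,3,5,7): XOR of data positions = 0⊕1⊕0 = 1
p2 (pos 2,3,6,7): XOR of data positions = 0⊕1⊕0 = 1
p4 (pos 4,5,6,7): XOR of data positions = 1⊕1⊕0 = 0
Codeword: 1100110

1100110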